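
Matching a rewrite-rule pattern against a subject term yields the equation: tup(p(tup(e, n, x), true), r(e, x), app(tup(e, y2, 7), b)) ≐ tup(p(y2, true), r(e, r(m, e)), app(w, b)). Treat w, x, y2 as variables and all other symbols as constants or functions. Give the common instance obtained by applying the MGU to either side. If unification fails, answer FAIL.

Decompose tup/3: p(tup(e, n, x), true) ≐ p(y2, true),  r(e, x) ≐ r(e, r(m, e)),  app(tup(e, y2, 7), b) ≐ app(w, b).
Decompose p/2: tup(e, n, x) ≐ y2,  true ≐ true.
Bind y2 := tup(e, n, x); substituting into the one remaining equation that mentions y2 gives: app(tup(e, tup(e, n, x), 7), b) ≐ app(w, b).
Delete trivial equation true ≐ true.
Decompose r/2: e ≐ e,  x ≐ r(m, e).
Delete trivial equation e ≐ e.
Bind x := r(m, e); substituting into the remaining equation gives: app(tup(e, tup(e, n, r(m, e)), 7), b) ≐ app(w, b). Substituting into the earlier binding gives y2 := tup(e, n, r(m, e)).
Decompose app/2: tup(e, tup(e, n, r(m, e)), 7) ≐ w,  b ≐ b.
Bind w := tup(e, tup(e, n, r(m, e)), 7); no other remaining equation mentions w.
Delete trivial equation b ≐ b.
Applying the MGU to either side gives tup(p(tup(e, n, r(m, e)), true), r(e, r(m, e)), app(tup(e, tup(e, n, r(m, e)), 7), b)).

tup(p(tup(e, n, r(m, e)), true), r(e, r(m, e)), app(tup(e, tup(e, n, r(m, e)), 7), b))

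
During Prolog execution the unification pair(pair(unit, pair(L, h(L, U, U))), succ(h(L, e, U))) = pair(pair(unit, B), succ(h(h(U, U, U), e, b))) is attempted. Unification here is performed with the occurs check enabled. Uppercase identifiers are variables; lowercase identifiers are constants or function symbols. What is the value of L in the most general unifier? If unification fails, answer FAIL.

h(b, b, b)

Decompose pair/2: pair(unit, pair(L, h(L, U, U))) = pair(unit, B),  succ(h(L, e, U)) = succ(h(h(U, U, U), e, b)).
Decompose pair/2: unit = unit,  pair(L, h(L, U, U)) = B.
Delete trivial equation unit = unit.
Bind B := pair(L, h(L, U, U)); no other remaining equation mentions B.
Decompose succ/1: h(L, e, U) = h(h(U, U, U), e, b).
Decompose h/3: L = h(U, U, U),  e = e,  U = b.
Bind L := h(U, U, U); no other remaining equation mentions L. Substituting into the earlier binding gives B := pair(h(U, U, U), h(h(U, U, U), U, U)).
Delete trivial equation e = e.
Bind U := b. Substituting into the earlier bindings gives B := pair(h(b, b, b), h(h(b, b, b), b, b)), L := h(b, b, b).
MGU = { B = pair(h(b, b, b), h(h(b, b, b), b, b)), L = h(b, b, b), U = b }, so L = h(b, b, b).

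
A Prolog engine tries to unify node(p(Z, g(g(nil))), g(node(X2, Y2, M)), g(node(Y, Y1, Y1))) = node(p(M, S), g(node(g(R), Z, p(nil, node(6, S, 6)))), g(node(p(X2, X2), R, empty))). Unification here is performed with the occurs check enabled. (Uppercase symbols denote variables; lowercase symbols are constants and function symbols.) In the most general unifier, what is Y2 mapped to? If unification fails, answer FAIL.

Decompose node/3: p(Z, g(g(nil))) = p(M, S),  g(node(X2, Y2, M)) = g(node(g(R), Z, p(nil, node(6, S, 6)))),  g(node(Y, Y1, Y1)) = g(node(p(X2, X2), R, empty)).
Decompose p/2: Z = M,  g(g(nil)) = S.
Bind Z := M; substituting into the one remaining equation that mentions Z gives: g(node(X2, Y2, M)) = g(node(g(R), M, p(nil, node(6, S, 6)))).
Bind S := g(g(nil)); substituting into the one remaining equation that mentions S gives: g(node(X2, Y2, M)) = g(node(g(R), M, p(nil, node(6, g(g(nil)), 6)))).
Decompose g/1: node(X2, Y2, M) = node(g(R), M, p(nil, node(6, g(g(nil)), 6))).
Decompose node/3: X2 = g(R),  Y2 = M,  M = p(nil, node(6, g(g(nil)), 6)).
Bind X2 := g(R); substituting into the one remaining equation that mentions X2 gives: g(node(Y, Y1, Y1)) = g(node(p(g(R), g(R)), R, empty)).
Bind Y2 := M; no other remaining equation mentions Y2.
Bind M := p(nil, node(6, g(g(nil)), 6)); no other remaining equation mentions M. Substituting into the earlier bindings gives Z := p(nil, node(6, g(g(nil)), 6)), Y2 := p(nil, node(6, g(g(nil)), 6)).
Decompose g/1: node(Y, Y1, Y1) = node(p(g(R), g(R)), R, empty).
Decompose node/3: Y = p(g(R), g(R)),  Y1 = R,  Y1 = empty.
Bind Y := p(g(R), g(R)); no other remaining equation mentions Y.
Bind Y1 := R; substituting into the remaining equation gives: R = empty.
Bind R := empty. Substituting into the earlier bindings gives X2 := g(empty), Y := p(g(empty), g(empty)), Y1 := empty.
MGU = { Z = p(nil, node(6, g(g(nil)), 6)), S = g(g(nil)), X2 = g(empty), Y2 = p(nil, node(6, g(g(nil)), 6)), M = p(nil, node(6, g(g(nil)), 6)), Y = p(g(empty), g(empty)), Y1 = empty, R = empty }, so Y2 = p(nil, node(6, g(g(nil)), 6)).

p(nil, node(6, g(g(nil)), 6))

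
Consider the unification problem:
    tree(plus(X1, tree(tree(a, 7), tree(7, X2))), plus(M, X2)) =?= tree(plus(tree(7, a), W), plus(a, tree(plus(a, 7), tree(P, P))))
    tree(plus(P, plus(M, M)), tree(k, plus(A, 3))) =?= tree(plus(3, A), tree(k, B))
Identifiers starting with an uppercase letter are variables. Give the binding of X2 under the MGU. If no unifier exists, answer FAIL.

Decompose tree/2: plus(X1, tree(tree(a, 7), tree(7, X2))) =?= plus(tree(7, a), W),  plus(M, X2) =?= plus(a, tree(plus(a, 7), tree(P, P))).
Decompose plus/2: X1 =?= tree(7, a),  tree(tree(a, 7), tree(7, X2)) =?= W.
Bind X1 := tree(7, a); no other remaining equation mentions X1.
Bind W := tree(tree(a, 7), tree(7, X2)); no other remaining equation mentions W.
Decompose plus/2: M =?= a,  X2 =?= tree(plus(a, 7), tree(P, P)).
Bind M := a; substituting into the one remaining equation that mentions M gives: tree(plus(P, plus(a, a)), tree(k, plus(A, 3))) =?= tree(plus(3, A), tree(k, B)).
Bind X2 := tree(plus(a, 7), tree(P, P)); no other remaining equation mentions X2. Substituting into the earlier binding gives W := tree(tree(a, 7), tree(7, tree(plus(a, 7), tree(P, P)))).
Decompose tree/2: plus(P, plus(a, a)) =?= plus(3, A),  tree(k, plus(A, 3)) =?= tree(k, B).
Decompose plus/2: P =?= 3,  plus(a, a) =?= A.
Bind P := 3; no other remaining equation mentions P. Substituting into the earlier bindings gives W := tree(tree(a, 7), tree(7, tree(plus(a, 7), tree(3, 3)))), X2 := tree(plus(a, 7), tree(3, 3)).
Bind A := plus(a, a); substituting into the remaining equation gives: tree(k, plus(plus(a, a), 3)) =?= tree(k, B).
Decompose tree/2: k =?= k,  plus(plus(a, a), 3) =?= B.
Delete trivial equation k =?= k.
Bind B := plus(plus(a, a), 3).
MGU = { X1 := tree(7, a), W := tree(tree(a, 7), tree(7, tree(plus(a, 7), tree(3, 3)))), M := a, X2 := tree(plus(a, 7), tree(3, 3)), P := 3, A := plus(a, a), B := plus(plus(a, a), 3) }, so X2 := tree(plus(a, 7), tree(3, 3)).

tree(plus(a, 7), tree(3, 3))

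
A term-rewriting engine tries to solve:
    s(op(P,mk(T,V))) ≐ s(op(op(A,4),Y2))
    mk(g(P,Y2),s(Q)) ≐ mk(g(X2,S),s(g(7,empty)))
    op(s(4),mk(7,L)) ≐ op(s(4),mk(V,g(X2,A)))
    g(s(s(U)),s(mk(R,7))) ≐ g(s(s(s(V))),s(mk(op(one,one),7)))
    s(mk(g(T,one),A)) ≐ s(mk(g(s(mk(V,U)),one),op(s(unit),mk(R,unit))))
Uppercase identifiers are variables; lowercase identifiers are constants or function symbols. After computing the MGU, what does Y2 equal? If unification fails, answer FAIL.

Decompose s/1: op(P,mk(T,V)) ≐ op(op(A,4),Y2).
Decompose op/2: P ≐ op(A,4),  mk(T,V) ≐ Y2.
Bind P := op(A,4); substituting into the one remaining equation that mentions P gives: mk(g(op(A,4),Y2),s(Q)) ≐ mk(g(X2,S),s(g(7,empty))).
Bind Y2 := mk(T,V); substituting into the one remaining equation that mentions Y2 gives: mk(g(op(A,4),mk(T,V)),s(Q)) ≐ mk(g(X2,S),s(g(7,empty))).
Decompose mk/2: g(op(A,4),mk(T,V)) ≐ g(X2,S),  s(Q) ≐ s(g(7,empty)).
Decompose g/2: op(A,4) ≐ X2,  mk(T,V) ≐ S.
Bind X2 := op(A,4); substituting into the one remaining equation that mentions X2 gives: op(s(4),mk(7,L)) ≐ op(s(4),mk(V,g(op(A,4),A))).
Bind S := mk(T,V); no other remaining equation mentions S.
Decompose s/1: Q ≐ g(7,empty).
Bind Q := g(7,empty); no other remaining equation mentions Q.
Decompose op/2: s(4) ≐ s(4),  mk(7,L) ≐ mk(V,g(op(A,4),A)).
Delete trivial equation s(4) ≐ s(4).
Decompose mk/2: 7 ≐ V,  L ≐ g(op(A,4),A).
Bind V := 7; substituting into the 2 remaining equations that mention V gives: g(s(s(U)),s(mk(R,7))) ≐ g(s(s(s(7))),s(mk(op(one,one),7))),  s(mk(g(T,one),A)) ≐ s(mk(g(s(mk(7,U)),one),op(s(unit),mk(R,unit)))). Substituting into the earlier bindings gives Y2 := mk(T,7), S := mk(T,7).
Bind L := g(op(A,4),A); no other remaining equation mentions L.
Decompose g/2: s(s(U)) ≐ s(s(s(7))),  s(mk(R,7)) ≐ s(mk(op(one,one),7)).
Decompose s/1: s(U) ≐ s(s(7)).
Decompose s/1: U ≐ s(7).
Bind U := s(7); substituting into the one remaining equation that mentions U gives: s(mk(g(T,one),A)) ≐ s(mk(g(s(mk(7,s(7))),one),op(s(unit),mk(R,unit)))).
Decompose s/1: mk(R,7) ≐ mk(op(one,one),7).
Decompose mk/2: R ≐ op(one,one),  7 ≐ 7.
Bind R := op(one,one); substituting into the one remaining equation that mentions R gives: s(mk(g(T,one),A)) ≐ s(mk(g(s(mk(7,s(7))),one),op(s(unit),mk(op(one,one),unit)))).
Delete trivial equation 7 ≐ 7.
Decompose s/1: mk(g(T,one),A) ≐ mk(g(s(mk(7,s(7))),one),op(s(unit),mk(op(one,one),unit))).
Decompose mk/2: g(T,one) ≐ g(s(mk(7,s(7))),one),  A ≐ op(s(unit),mk(op(one,one),unit)).
Decompose g/2: T ≐ s(mk(7,s(7))),  one ≐ one.
Bind T := s(mk(7,s(7))); no other remaining equation mentions T. Substituting into the earlier bindings gives Y2 := mk(s(mk(7,s(7))),7), S := mk(s(mk(7,s(7))),7).
Delete trivial equation one ≐ one.
Bind A := op(s(unit),mk(op(one,one),unit)). Substituting into the earlier bindings gives P := op(op(s(unit),mk(op(one,one),unit)),4), X2 := op(op(s(unit),mk(op(one,one),unit)),4), L := g(op(op(s(unit),mk(op(one,one),unit)),4),op(s(unit),mk(op(one,one),unit))).
MGU = { P ↦ op(op(s(unit),mk(op(one,one),unit)),4), Y2 ↦ mk(s(mk(7,s(7))),7), X2 ↦ op(op(s(unit),mk(op(one,one),unit)),4), S ↦ mk(s(mk(7,s(7))),7), Q ↦ g(7,empty), V ↦ 7, L ↦ g(op(op(s(unit),mk(op(one,one),unit)),4),op(s(unit),mk(op(one,one),unit))), U ↦ s(7), R ↦ op(one,one), T ↦ s(mk(7,s(7))), A ↦ op(s(unit),mk(op(one,one),unit)) }, so Y2 ↦ mk(s(mk(7,s(7))),7).

mk(s(mk(7,s(7))),7)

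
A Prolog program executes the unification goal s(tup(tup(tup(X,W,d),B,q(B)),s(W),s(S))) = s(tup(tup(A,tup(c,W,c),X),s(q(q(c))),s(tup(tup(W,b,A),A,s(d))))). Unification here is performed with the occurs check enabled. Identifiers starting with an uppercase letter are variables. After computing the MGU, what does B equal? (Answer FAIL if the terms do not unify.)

Decompose s/1: tup(tup(tup(X,W,d),B,q(B)),s(W),s(S)) = tup(tup(A,tup(c,W,c),X),s(q(q(c))),s(tup(tup(W,b,A),A,s(d)))).
Decompose tup/3: tup(tup(X,W,d),B,q(B)) = tup(A,tup(c,W,c),X),  s(W) = s(q(q(c))),  s(S) = s(tup(tup(W,b,A),A,s(d))).
Decompose tup/3: tup(X,W,d) = A,  B = tup(c,W,c),  q(B) = X.
Bind A := tup(X,W,d); substituting into the one remaining equation that mentions A gives: s(S) = s(tup(tup(W,b,tup(X,W,d)),tup(X,W,d),s(d))).
Bind B := tup(c,W,c); substituting into the one remaining equation that mentions B gives: q(tup(c,W,c)) = X.
Bind X := q(tup(c,W,c)); substituting into the one remaining equation that mentions X gives: s(S) = s(tup(tup(W,b,tup(q(tup(c,W,c)),W,d)),tup(q(tup(c,W,c)),W,d),s(d))). Substituting into the earlier binding gives A := tup(q(tup(c,W,c)),W,d).
Decompose s/1: W = q(q(c)).
Bind W := q(q(c)); substituting into the remaining equation gives: s(S) = s(tup(tup(q(q(c)),b,tup(q(tup(c,q(q(c)),c)),q(q(c)),d)),tup(q(tup(c,q(q(c)),c)),q(q(c)),d),s(d))). Substituting into the earlier bindings gives A := tup(q(tup(c,q(q(c)),c)),q(q(c)),d), B := tup(c,q(q(c)),c), X := q(tup(c,q(q(c)),c)).
Decompose s/1: S = tup(tup(q(q(c)),b,tup(q(tup(c,q(q(c)),c)),q(q(c)),d)),tup(q(tup(c,q(q(c)),c)),q(q(c)),d),s(d)).
Bind S := tup(tup(q(q(c)),b,tup(q(tup(c,q(q(c)),c)),q(q(c)),d)),tup(q(tup(c,q(q(c)),c)),q(q(c)),d),s(d)).
MGU = { A -> tup(q(tup(c,q(q(c)),c)),q(q(c)),d), B -> tup(c,q(q(c)),c), X -> q(tup(c,q(q(c)),c)), W -> q(q(c)), S -> tup(tup(q(q(c)),b,tup(q(tup(c,q(q(c)),c)),q(q(c)),d)),tup(q(tup(c,q(q(c)),c)),q(q(c)),d),s(d)) }, so B -> tup(c,q(q(c)),c).

tup(c,q(q(c)),c)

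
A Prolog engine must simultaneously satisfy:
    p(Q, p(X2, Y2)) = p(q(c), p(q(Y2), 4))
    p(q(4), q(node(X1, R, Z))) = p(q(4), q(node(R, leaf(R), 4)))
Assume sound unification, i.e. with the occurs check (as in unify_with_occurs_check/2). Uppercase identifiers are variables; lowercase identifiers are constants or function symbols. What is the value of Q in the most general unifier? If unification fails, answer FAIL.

Decompose p/2: Q = q(c),  p(X2, Y2) = p(q(Y2), 4).
Bind Q := q(c); no other remaining equation mentions Q.
Decompose p/2: X2 = q(Y2),  Y2 = 4.
Bind X2 := q(Y2); no other remaining equation mentions X2.
Bind Y2 := 4; no other remaining equation mentions Y2. Substituting into the earlier binding gives X2 := q(4).
Decompose p/2: q(4) = q(4),  q(node(X1, R, Z)) = q(node(R, leaf(R), 4)).
Delete trivial equation q(4) = q(4).
Decompose q/1: node(X1, R, Z) = node(R, leaf(R), 4).
Decompose node/3: X1 = R,  R = leaf(R),  Z = 4.
Bind X1 := R; no other remaining equation mentions X1.
Occurs check fails: R occurs in leaf(R); the equation R = leaf(R) has no finite solution.

FAIL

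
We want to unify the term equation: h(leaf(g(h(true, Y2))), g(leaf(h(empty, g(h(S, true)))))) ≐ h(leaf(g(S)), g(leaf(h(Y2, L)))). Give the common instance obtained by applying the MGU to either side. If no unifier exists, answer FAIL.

h(leaf(g(h(true, empty))), g(leaf(h(empty, g(h(h(true, empty), true))))))

Decompose h/2: leaf(g(h(true, Y2))) ≐ leaf(g(S)),  g(leaf(h(empty, g(h(S, true))))) ≐ g(leaf(h(Y2, L))).
Decompose leaf/1: g(h(true, Y2)) ≐ g(S).
Decompose g/1: h(true, Y2) ≐ S.
Bind S := h(true, Y2); substituting into the remaining equation gives: g(leaf(h(empty, g(h(h(true, Y2), true))))) ≐ g(leaf(h(Y2, L))).
Decompose g/1: leaf(h(empty, g(h(h(true, Y2), true)))) ≐ leaf(h(Y2, L)).
Decompose leaf/1: h(empty, g(h(h(true, Y2), true))) ≐ h(Y2, L).
Decompose h/2: empty ≐ Y2,  g(h(h(true, Y2), true)) ≐ L.
Bind Y2 := empty; substituting into the remaining equation gives: g(h(h(true, empty), true)) ≐ L. Substituting into the earlier binding gives S := h(true, empty).
Bind L := g(h(h(true, empty), true)).
Applying the MGU to either side gives h(leaf(g(h(true, empty))), g(leaf(h(empty, g(h(h(true, empty), true)))))).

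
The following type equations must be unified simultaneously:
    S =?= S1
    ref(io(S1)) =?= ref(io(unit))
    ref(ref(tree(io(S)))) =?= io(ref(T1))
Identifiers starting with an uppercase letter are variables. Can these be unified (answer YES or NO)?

Bind S := S1; substituting into the one remaining equation that mentions S gives: ref(ref(tree(io(S1)))) =?= io(ref(T1)).
Decompose ref/1: io(S1) =?= io(unit).
Decompose io/1: S1 =?= unit.
Bind S1 := unit; substituting into the remaining equation gives: ref(ref(tree(io(unit)))) =?= io(ref(T1)). Substituting into the earlier binding gives S := unit.
Clash: head symbols differ (ref/1 vs io/1); no unifier exists.

NO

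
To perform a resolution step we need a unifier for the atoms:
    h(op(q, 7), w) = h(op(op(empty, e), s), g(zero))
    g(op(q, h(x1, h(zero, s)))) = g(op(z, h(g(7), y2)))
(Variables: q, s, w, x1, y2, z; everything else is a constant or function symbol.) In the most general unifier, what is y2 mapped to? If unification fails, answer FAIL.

h(zero, 7)

Decompose h/2: op(q, 7) = op(op(empty, e), s),  w = g(zero).
Decompose op/2: q = op(empty, e),  7 = s.
Bind q := op(empty, e); substituting into the one remaining equation that mentions q gives: g(op(op(empty, e), h(x1, h(zero, s)))) = g(op(z, h(g(7), y2))).
Bind s := 7; substituting into the one remaining equation that mentions s gives: g(op(op(empty, e), h(x1, h(zero, 7)))) = g(op(z, h(g(7), y2))).
Bind w := g(zero); no other remaining equation mentions w.
Decompose g/1: op(op(empty, e), h(x1, h(zero, 7))) = op(z, h(g(7), y2)).
Decompose op/2: op(empty, e) = z,  h(x1, h(zero, 7)) = h(g(7), y2).
Bind z := op(empty, e); no other remaining equation mentions z.
Decompose h/2: x1 = g(7),  h(zero, 7) = y2.
Bind x1 := g(7); no other remaining equation mentions x1.
Bind y2 := h(zero, 7).
MGU = { q ↦ op(empty, e), s ↦ 7, w ↦ g(zero), z ↦ op(empty, e), x1 ↦ g(7), y2 ↦ h(zero, 7) }, so y2 ↦ h(zero, 7).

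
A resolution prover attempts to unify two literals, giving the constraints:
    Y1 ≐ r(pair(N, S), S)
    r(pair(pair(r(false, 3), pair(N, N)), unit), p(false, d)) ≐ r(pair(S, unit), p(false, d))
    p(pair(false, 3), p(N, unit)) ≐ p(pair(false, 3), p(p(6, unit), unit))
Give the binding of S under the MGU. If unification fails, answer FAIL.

Bind Y1 := r(pair(N, S), S); no other remaining equation mentions Y1.
Decompose r/2: pair(pair(r(false, 3), pair(N, N)), unit) ≐ pair(S, unit),  p(false, d) ≐ p(false, d).
Decompose pair/2: pair(r(false, 3), pair(N, N)) ≐ S,  unit ≐ unit.
Bind S := pair(r(false, 3), pair(N, N)); no other remaining equation mentions S. Substituting into the earlier binding gives Y1 := r(pair(N, pair(r(false, 3), pair(N, N))), pair(r(false, 3), pair(N, N))).
Delete trivial equation unit ≐ unit.
Delete trivial equation p(false, d) ≐ p(false, d).
Decompose p/2: pair(false, 3) ≐ pair(false, 3),  p(N, unit) ≐ p(p(6, unit), unit).
Delete trivial equation pair(false, 3) ≐ pair(false, 3).
Decompose p/2: N ≐ p(6, unit),  unit ≐ unit.
Bind N := p(6, unit); no other remaining equation mentions N. Substituting into the earlier bindings gives Y1 := r(pair(p(6, unit), pair(r(false, 3), pair(p(6, unit), p(6, unit)))), pair(r(false, 3), pair(p(6, unit), p(6, unit)))), S := pair(r(false, 3), pair(p(6, unit), p(6, unit))).
Delete trivial equation unit ≐ unit.
MGU = { Y1 := r(pair(p(6, unit), pair(r(false, 3), pair(p(6, unit), p(6, unit)))), pair(r(false, 3), pair(p(6, unit), p(6, unit)))), S := pair(r(false, 3), pair(p(6, unit), p(6, unit))), N := p(6, unit) }, so S := pair(r(false, 3), pair(p(6, unit), p(6, unit))).

pair(r(false, 3), pair(p(6, unit), p(6, unit)))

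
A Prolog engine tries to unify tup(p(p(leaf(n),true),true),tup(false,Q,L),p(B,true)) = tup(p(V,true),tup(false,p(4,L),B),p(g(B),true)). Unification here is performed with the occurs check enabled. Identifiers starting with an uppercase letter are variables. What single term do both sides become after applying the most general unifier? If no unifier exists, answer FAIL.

Decompose tup/3: p(p(leaf(n),true),true) = p(V,true),  tup(false,Q,L) = tup(false,p(4,L),B),  p(B,true) = p(g(B),true).
Decompose p/2: p(leaf(n),true) = V,  true = true.
Bind V := p(leaf(n),true); no other remaining equation mentions V.
Delete trivial equation true = true.
Decompose tup/3: false = false,  Q = p(4,L),  L = B.
Delete trivial equation false = false.
Bind Q := p(4,L); no other remaining equation mentions Q.
Bind L := B; no other remaining equation mentions L. Substituting into the earlier binding gives Q := p(4,B).
Decompose p/2: B = g(B),  true = true.
Occurs check fails: B occurs in g(B); the equation B = g(B) has no finite solution.

FAIL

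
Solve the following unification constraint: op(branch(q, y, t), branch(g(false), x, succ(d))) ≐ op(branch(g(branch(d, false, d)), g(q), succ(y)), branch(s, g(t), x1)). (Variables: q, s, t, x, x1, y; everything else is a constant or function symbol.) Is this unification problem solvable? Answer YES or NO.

Decompose op/2: branch(q, y, t) ≐ branch(g(branch(d, false, d)), g(q), succ(y)),  branch(g(false), x, succ(d)) ≐ branch(s, g(t), x1).
Decompose branch/3: q ≐ g(branch(d, false, d)),  y ≐ g(q),  t ≐ succ(y).
Bind q := g(branch(d, false, d)); substituting into the one remaining equation that mentions q gives: y ≐ g(g(branch(d, false, d))).
Bind y := g(g(branch(d, false, d))); substituting into the one remaining equation that mentions y gives: t ≐ succ(g(g(branch(d, false, d)))).
Bind t := succ(g(g(branch(d, false, d)))); substituting into the remaining equation gives: branch(g(false), x, succ(d)) ≐ branch(s, g(succ(g(g(branch(d, false, d))))), x1).
Decompose branch/3: g(false) ≐ s,  x ≐ g(succ(g(g(branch(d, false, d))))),  succ(d) ≐ x1.
Bind s := g(false); no other remaining equation mentions s.
Bind x := g(succ(g(g(branch(d, false, d))))); no other remaining equation mentions x.
Bind x1 := succ(d).
No equations remain and no clash or occurs-check failure arose, so a unifier exists.

YES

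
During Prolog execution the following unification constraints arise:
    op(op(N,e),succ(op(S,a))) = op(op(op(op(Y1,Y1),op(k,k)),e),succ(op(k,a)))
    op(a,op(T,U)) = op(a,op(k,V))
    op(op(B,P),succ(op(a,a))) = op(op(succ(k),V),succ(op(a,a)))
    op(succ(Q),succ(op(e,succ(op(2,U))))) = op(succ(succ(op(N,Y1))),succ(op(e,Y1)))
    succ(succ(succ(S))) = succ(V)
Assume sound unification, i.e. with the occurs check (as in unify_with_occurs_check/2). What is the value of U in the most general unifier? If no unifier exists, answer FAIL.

succ(succ(k))

Decompose op/2: op(N,e) = op(op(op(Y1,Y1),op(k,k)),e),  succ(op(S,a)) = succ(op(k,a)).
Decompose op/2: N = op(op(Y1,Y1),op(k,k)),  e = e.
Bind N := op(op(Y1,Y1),op(k,k)); substituting into the one remaining equation that mentions N gives: op(succ(Q),succ(op(e,succ(op(2,U))))) = op(succ(succ(op(op(op(Y1,Y1),op(k,k)),Y1))),succ(op(e,Y1))).
Delete trivial equation e = e.
Decompose succ/1: op(S,a) = op(k,a).
Decompose op/2: S = k,  a = a.
Bind S := k; substituting into the one remaining equation that mentions S gives: succ(succ(succ(k))) = succ(V).
Delete trivial equation a = a.
Decompose op/2: a = a,  op(T,U) = op(k,V).
Delete trivial equation a = a.
Decompose op/2: T = k,  U = V.
Bind T := k; no other remaining equation mentions T.
Bind U := V; substituting into the one remaining equation that mentions U gives: op(succ(Q),succ(op(e,succ(op(2,V))))) = op(succ(succ(op(op(op(Y1,Y1),op(k,k)),Y1))),succ(op(e,Y1))).
Decompose op/2: op(B,P) = op(succ(k),V),  succ(op(a,a)) = succ(op(a,a)).
Decompose op/2: B = succ(k),  P = V.
Bind B := succ(k); no other remaining equation mentions B.
Bind P := V; no other remaining equation mentions P.
Delete trivial equation succ(op(a,a)) = succ(op(a,a)).
Decompose op/2: succ(Q) = succ(succ(op(op(op(Y1,Y1),op(k,k)),Y1))),  succ(op(e,succ(op(2,V)))) = succ(op(e,Y1)).
Decompose succ/1: Q = succ(op(op(op(Y1,Y1),op(k,k)),Y1)).
Bind Q := succ(op(op(op(Y1,Y1),op(k,k)),Y1)); no other remaining equation mentions Q.
Decompose succ/1: op(e,succ(op(2,V))) = op(e,Y1).
Decompose op/2: e = e,  succ(op(2,V)) = Y1.
Delete trivial equation e = e.
Bind Y1 := succ(op(2,V)); no other remaining equation mentions Y1. Substituting into the earlier bindings gives N := op(op(succ(op(2,V)),succ(op(2,V))),op(k,k)), Q := succ(op(op(op(succ(op(2,V)),succ(op(2,V))),op(k,k)),succ(op(2,V)))).
Decompose succ/1: succ(succ(k)) = V.
Bind V := succ(succ(k)). Substituting into the earlier bindings gives N := op(op(succ(op(2,succ(succ(k)))),succ(op(2,succ(succ(k))))),op(k,k)), U := succ(succ(k)), P := succ(succ(k)), Q := succ(op(op(op(succ(op(2,succ(succ(k)))),succ(op(2,succ(succ(k))))),op(k,k)),succ(op(2,succ(succ(k)))))), Y1 := succ(op(2,succ(succ(k)))).
MGU = { N -> op(op(succ(op(2,succ(succ(k)))),succ(op(2,succ(succ(k))))),op(k,k)), S -> k, T -> k, U -> succ(succ(k)), B -> succ(k), P -> succ(succ(k)), Q -> succ(op(op(op(succ(op(2,succ(succ(k)))),succ(op(2,succ(succ(k))))),op(k,k)),succ(op(2,succ(succ(k)))))), Y1 -> succ(op(2,succ(succ(k)))), V -> succ(succ(k)) }, so U -> succ(succ(k)).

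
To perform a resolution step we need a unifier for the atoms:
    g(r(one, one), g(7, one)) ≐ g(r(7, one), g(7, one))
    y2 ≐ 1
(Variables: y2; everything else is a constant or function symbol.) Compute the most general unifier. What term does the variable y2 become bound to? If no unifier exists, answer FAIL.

FAIL

Decompose g/2: r(one, one) ≐ r(7, one),  g(7, one) ≐ g(7, one).
Decompose r/2: one ≐ 7,  one ≐ one.
Clash: constants one and 7 differ; no unifier exists.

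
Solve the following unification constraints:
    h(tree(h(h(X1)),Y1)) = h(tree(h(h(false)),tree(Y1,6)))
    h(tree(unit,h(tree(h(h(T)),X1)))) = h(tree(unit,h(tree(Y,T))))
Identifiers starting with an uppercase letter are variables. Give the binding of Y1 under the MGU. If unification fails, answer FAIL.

Decompose h/1: tree(h(h(X1)),Y1) = tree(h(h(false)),tree(Y1,6)).
Decompose tree/2: h(h(X1)) = h(h(false)),  Y1 = tree(Y1,6).
Decompose h/1: h(X1) = h(false).
Decompose h/1: X1 = false.
Bind X1 := false; substituting into the one remaining equation that mentions X1 gives: h(tree(unit,h(tree(h(h(T)),false)))) = h(tree(unit,h(tree(Y,T)))).
Occurs check fails: Y1 occurs in tree(Y1,6); the equation Y1 = tree(Y1,6) has no finite solution.

FAIL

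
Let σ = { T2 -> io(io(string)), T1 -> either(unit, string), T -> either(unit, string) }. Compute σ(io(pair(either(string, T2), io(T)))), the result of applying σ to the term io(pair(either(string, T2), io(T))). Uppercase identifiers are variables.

io(pair(either(string, io(io(string))), io(either(unit, string))))

Replace each occurrence of T2 with io(io(string)).
Replace each occurrence of T with either(unit, string).
Result: io(pair(either(string, io(io(string))), io(either(unit, string)))).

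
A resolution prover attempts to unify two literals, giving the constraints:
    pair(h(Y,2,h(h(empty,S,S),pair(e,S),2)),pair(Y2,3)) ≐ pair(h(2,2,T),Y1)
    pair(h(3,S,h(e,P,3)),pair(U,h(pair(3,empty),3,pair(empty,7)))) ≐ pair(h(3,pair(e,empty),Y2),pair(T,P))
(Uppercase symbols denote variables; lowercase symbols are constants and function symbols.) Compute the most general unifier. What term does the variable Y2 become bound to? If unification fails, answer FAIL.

Decompose pair/2: h(Y,2,h(h(empty,S,S),pair(e,S),2)) ≐ h(2,2,T),  pair(Y2,3) ≐ Y1.
Decompose h/3: Y ≐ 2,  2 ≐ 2,  h(h(empty,S,S),pair(e,S),2) ≐ T.
Bind Y := 2; no other remaining equation mentions Y.
Delete trivial equation 2 ≐ 2.
Bind T := h(h(empty,S,S),pair(e,S),2); substituting into the one remaining equation that mentions T gives: pair(h(3,S,h(e,P,3)),pair(U,h(pair(3,empty),3,pair(empty,7)))) ≐ pair(h(3,pair(e,empty),Y2),pair(h(h(empty,S,S),pair(e,S),2),P)).
Bind Y1 := pair(Y2,3); no other remaining equation mentions Y1.
Decompose pair/2: h(3,S,h(e,P,3)) ≐ h(3,pair(e,empty),Y2),  pair(U,h(pair(3,empty),3,pair(empty,7))) ≐ pair(h(h(empty,S,S),pair(e,S),2),P).
Decompose h/3: 3 ≐ 3,  S ≐ pair(e,empty),  h(e,P,3) ≐ Y2.
Delete trivial equation 3 ≐ 3.
Bind S := pair(e,empty); substituting into the one remaining equation that mentions S gives: pair(U,h(pair(3,empty),3,pair(empty,7))) ≐ pair(h(h(empty,pair(e,empty),pair(e,empty)),pair(e,pair(e,empty)),2),P). Substituting into the earlier binding gives T := h(h(empty,pair(e,empty),pair(e,empty)),pair(e,pair(e,empty)),2).
Bind Y2 := h(e,P,3); no other remaining equation mentions Y2. Substituting into the earlier binding gives Y1 := pair(h(e,P,3),3).
Decompose pair/2: U ≐ h(h(empty,pair(e,empty),pair(e,empty)),pair(e,pair(e,empty)),2),  h(pair(3,empty),3,pair(empty,7)) ≐ P.
Bind U := h(h(empty,pair(e,empty),pair(e,empty)),pair(e,pair(e,empty)),2); no other remaining equation mentions U.
Bind P := h(pair(3,empty),3,pair(empty,7)). Substituting into the earlier bindings gives Y1 := pair(h(e,h(pair(3,empty),3,pair(empty,7)),3),3), Y2 := h(e,h(pair(3,empty),3,pair(empty,7)),3).
MGU = { Y ↦ 2, T ↦ h(h(empty,pair(e,empty),pair(e,empty)),pair(e,pair(e,empty)),2), Y1 ↦ pair(h(e,h(pair(3,empty),3,pair(empty,7)),3),3), S ↦ pair(e,empty), Y2 ↦ h(e,h(pair(3,empty),3,pair(empty,7)),3), U ↦ h(h(empty,pair(e,empty),pair(e,empty)),pair(e,pair(e,empty)),2), P ↦ h(pair(3,empty),3,pair(empty,7)) }, so Y2 ↦ h(e,h(pair(3,empty),3,pair(empty,7)),3).

h(e,h(pair(3,empty),3,pair(empty,7)),3)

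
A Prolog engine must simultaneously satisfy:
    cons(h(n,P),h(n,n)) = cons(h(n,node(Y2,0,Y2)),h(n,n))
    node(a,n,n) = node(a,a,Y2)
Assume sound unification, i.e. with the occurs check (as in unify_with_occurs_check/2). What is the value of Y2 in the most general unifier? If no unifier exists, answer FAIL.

FAIL

Decompose cons/2: h(n,P) = h(n,node(Y2,0,Y2)),  h(n,n) = h(n,n).
Decompose h/2: n = n,  P = node(Y2,0,Y2).
Delete trivial equation n = n.
Bind P := node(Y2,0,Y2); no other remaining equation mentions P.
Delete trivial equation h(n,n) = h(n,n).
Decompose node/3: a = a,  n = a,  n = Y2.
Delete trivial equation a = a.
Clash: constants n and a differ; no unifier exists.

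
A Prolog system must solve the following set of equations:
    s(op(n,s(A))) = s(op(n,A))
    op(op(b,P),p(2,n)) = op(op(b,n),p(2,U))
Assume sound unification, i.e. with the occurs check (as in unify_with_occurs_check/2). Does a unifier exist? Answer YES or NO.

Decompose s/1: op(n,s(A)) = op(n,A).
Decompose op/2: n = n,  s(A) = A.
Delete trivial equation n = n.
Occurs check fails: A occurs in s(A); the equation A = s(A) has no finite solution.

NO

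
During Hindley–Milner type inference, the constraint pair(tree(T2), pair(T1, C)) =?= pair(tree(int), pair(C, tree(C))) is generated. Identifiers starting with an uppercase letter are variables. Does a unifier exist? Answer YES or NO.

NO

Decompose pair/2: tree(T2) =?= tree(int),  pair(T1, C) =?= pair(C, tree(C)).
Decompose tree/1: T2 =?= int.
Bind T2 := int; no other remaining equation mentions T2.
Decompose pair/2: T1 =?= C,  C =?= tree(C).
Bind T1 := C; no other remaining equation mentions T1.
Occurs check fails: C occurs in tree(C); the equation C =?= tree(C) has no finite solution.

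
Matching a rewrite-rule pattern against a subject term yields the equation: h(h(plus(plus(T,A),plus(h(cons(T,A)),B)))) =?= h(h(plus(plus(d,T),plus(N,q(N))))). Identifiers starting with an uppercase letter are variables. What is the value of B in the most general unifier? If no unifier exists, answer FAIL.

Decompose h/1: h(plus(plus(T,A),plus(h(cons(T,A)),B))) =?= h(plus(plus(d,T),plus(N,q(N)))).
Decompose h/1: plus(plus(T,A),plus(h(cons(T,A)),B)) =?= plus(plus(d,T),plus(N,q(N))).
Decompose plus/2: plus(T,A) =?= plus(d,T),  plus(h(cons(T,A)),B) =?= plus(N,q(N)).
Decompose plus/2: T =?= d,  A =?= T.
Bind T := d; substituting into the remaining equations gives: A =?= d,  plus(h(cons(d,A)),B) =?= plus(N,q(N)).
Bind A := d; substituting into the remaining equation gives: plus(h(cons(d,d)),B) =?= plus(N,q(N)).
Decompose plus/2: h(cons(d,d)) =?= N,  B =?= q(N).
Bind N := h(cons(d,d)); substituting into the remaining equation gives: B =?= q(h(cons(d,d))).
Bind B := q(h(cons(d,d))).
MGU = { T -> d, A -> d, N -> h(cons(d,d)), B -> q(h(cons(d,d))) }, so B -> q(h(cons(d,d))).

q(h(cons(d,d)))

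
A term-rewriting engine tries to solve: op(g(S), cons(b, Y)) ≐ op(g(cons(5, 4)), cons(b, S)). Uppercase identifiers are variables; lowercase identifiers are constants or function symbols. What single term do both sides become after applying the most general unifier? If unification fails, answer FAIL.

Decompose op/2: g(S) ≐ g(cons(5, 4)),  cons(b, Y) ≐ cons(b, S).
Decompose g/1: S ≐ cons(5, 4).
Bind S := cons(5, 4); substituting into the remaining equation gives: cons(b, Y) ≐ cons(b, cons(5, 4)).
Decompose cons/2: b ≐ b,  Y ≐ cons(5, 4).
Delete trivial equation b ≐ b.
Bind Y := cons(5, 4).
Applying the MGU to either side gives op(g(cons(5, 4)), cons(b, cons(5, 4))).

op(g(cons(5, 4)), cons(b, cons(5, 4)))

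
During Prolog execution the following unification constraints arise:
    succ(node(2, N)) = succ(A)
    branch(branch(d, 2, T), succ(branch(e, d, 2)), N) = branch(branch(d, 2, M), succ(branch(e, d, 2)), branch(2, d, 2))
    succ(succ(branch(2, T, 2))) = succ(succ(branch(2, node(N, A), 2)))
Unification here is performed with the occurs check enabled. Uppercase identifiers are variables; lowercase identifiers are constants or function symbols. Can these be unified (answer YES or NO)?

YES

Decompose succ/1: node(2, N) = A.
Bind A := node(2, N); substituting into the one remaining equation that mentions A gives: succ(succ(branch(2, T, 2))) = succ(succ(branch(2, node(N, node(2, N)), 2))).
Decompose branch/3: branch(d, 2, T) = branch(d, 2, M),  succ(branch(e, d, 2)) = succ(branch(e, d, 2)),  N = branch(2, d, 2).
Decompose branch/3: d = d,  2 = 2,  T = M.
Delete trivial equation d = d.
Delete trivial equation 2 = 2.
Bind T := M; substituting into the one remaining equation that mentions T gives: succ(succ(branch(2, M, 2))) = succ(succ(branch(2, node(N, node(2, N)), 2))).
Delete trivial equation succ(branch(e, d, 2)) = succ(branch(e, d, 2)).
Bind N := branch(2, d, 2); substituting into the remaining equation gives: succ(succ(branch(2, M, 2))) = succ(succ(branch(2, node(branch(2, d, 2), node(2, branch(2, d, 2))), 2))). Substituting into the earlier binding gives A := node(2, branch(2, d, 2)).
Decompose succ/1: succ(branch(2, M, 2)) = succ(branch(2, node(branch(2, d, 2), node(2, branch(2, d, 2))), 2)).
Decompose succ/1: branch(2, M, 2) = branch(2, node(branch(2, d, 2), node(2, branch(2, d, 2))), 2).
Decompose branch/3: 2 = 2,  M = node(branch(2, d, 2), node(2, branch(2, d, 2))),  2 = 2.
Delete trivial equation 2 = 2.
Bind M := node(branch(2, d, 2), node(2, branch(2, d, 2))); no other remaining equation mentions M. Substituting into the earlier binding gives T := node(branch(2, d, 2), node(2, branch(2, d, 2))).
Delete trivial equation 2 = 2.
No equations remain and no clash or occurs-check failure arose, so a unifier exists.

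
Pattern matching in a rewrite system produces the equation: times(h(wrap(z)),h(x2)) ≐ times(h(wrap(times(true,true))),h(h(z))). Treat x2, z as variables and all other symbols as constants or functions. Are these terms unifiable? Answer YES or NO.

Decompose times/2: h(wrap(z)) ≐ h(wrap(times(true,true))),  h(x2) ≐ h(h(z)).
Decompose h/1: wrap(z) ≐ wrap(times(true,true)).
Decompose wrap/1: z ≐ times(true,true).
Bind z := times(true,true); substituting into the remaining equation gives: h(x2) ≐ h(h(times(true,true))).
Decompose h/1: x2 ≐ h(times(true,true)).
Bind x2 := h(times(true,true)).
No equations remain and no clash or occurs-check failure arose, so a unifier exists.

YES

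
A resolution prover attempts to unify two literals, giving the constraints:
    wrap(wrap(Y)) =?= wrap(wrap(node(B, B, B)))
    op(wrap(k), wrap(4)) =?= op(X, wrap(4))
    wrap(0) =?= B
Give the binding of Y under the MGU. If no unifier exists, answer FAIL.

Decompose wrap/1: wrap(Y) =?= wrap(node(B, B, B)).
Decompose wrap/1: Y =?= node(B, B, B).
Bind Y := node(B, B, B); no other remaining equation mentions Y.
Decompose op/2: wrap(k) =?= X,  wrap(4) =?= wrap(4).
Bind X := wrap(k); no other remaining equation mentions X.
Delete trivial equation wrap(4) =?= wrap(4).
Bind B := wrap(0). Substituting into the earlier binding gives Y := node(wrap(0), wrap(0), wrap(0)).
MGU = { Y := node(wrap(0), wrap(0), wrap(0)), X := wrap(k), B := wrap(0) }, so Y := node(wrap(0), wrap(0), wrap(0)).

node(wrap(0), wrap(0), wrap(0))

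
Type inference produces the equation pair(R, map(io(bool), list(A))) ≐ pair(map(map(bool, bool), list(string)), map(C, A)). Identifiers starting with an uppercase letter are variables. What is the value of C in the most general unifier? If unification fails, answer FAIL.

FAIL

Decompose pair/2: R ≐ map(map(bool, bool), list(string)),  map(io(bool), list(A)) ≐ map(C, A).
Bind R := map(map(bool, bool), list(string)); no other remaining equation mentions R.
Decompose map/2: io(bool) ≐ C,  list(A) ≐ A.
Bind C := io(bool); no other remaining equation mentions C.
Occurs check fails: A occurs in list(A); the equation A ≐ list(A) has no finite solution.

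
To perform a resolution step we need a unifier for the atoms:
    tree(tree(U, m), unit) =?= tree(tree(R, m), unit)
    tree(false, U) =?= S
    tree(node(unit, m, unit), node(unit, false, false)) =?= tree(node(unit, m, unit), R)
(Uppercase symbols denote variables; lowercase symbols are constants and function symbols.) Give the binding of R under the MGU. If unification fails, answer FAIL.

node(unit, false, false)

Decompose tree/2: tree(U, m) =?= tree(R, m),  unit =?= unit.
Decompose tree/2: U =?= R,  m =?= m.
Bind U := R; substituting into the one remaining equation that mentions U gives: tree(false, R) =?= S.
Delete trivial equation m =?= m.
Delete trivial equation unit =?= unit.
Bind S := tree(false, R); no other remaining equation mentions S.
Decompose tree/2: node(unit, m, unit) =?= node(unit, m, unit),  node(unit, false, false) =?= R.
Delete trivial equation node(unit, m, unit) =?= node(unit, m, unit).
Bind R := node(unit, false, false). Substituting into the earlier bindings gives U := node(unit, false, false), S := tree(false, node(unit, false, false)).
MGU = { U ↦ node(unit, false, false), S ↦ tree(false, node(unit, false, false)), R ↦ node(unit, false, false) }, so R ↦ node(unit, false, false).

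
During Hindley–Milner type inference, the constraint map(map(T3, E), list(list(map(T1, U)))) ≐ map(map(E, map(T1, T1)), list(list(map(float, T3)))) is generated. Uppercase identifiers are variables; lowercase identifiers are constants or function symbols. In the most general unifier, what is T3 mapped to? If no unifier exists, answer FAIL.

Decompose map/2: map(T3, E) ≐ map(E, map(T1, T1)),  list(list(map(T1, U))) ≐ list(list(map(float, T3))).
Decompose map/2: T3 ≐ E,  E ≐ map(T1, T1).
Bind T3 := E; substituting into the one remaining equation that mentions T3 gives: list(list(map(T1, U))) ≐ list(list(map(float, E))).
Bind E := map(T1, T1); substituting into the remaining equation gives: list(list(map(T1, U))) ≐ list(list(map(float, map(T1, T1)))). Substituting into the earlier binding gives T3 := map(T1, T1).
Decompose list/1: list(map(T1, U)) ≐ list(map(float, map(T1, T1))).
Decompose list/1: map(T1, U) ≐ map(float, map(T1, T1)).
Decompose map/2: T1 ≐ float,  U ≐ map(T1, T1).
Bind T1 := float; substituting into the remaining equation gives: U ≐ map(float, float). Substituting into the earlier bindings gives T3 := map(float, float), E := map(float, float).
Bind U := map(float, float).
MGU = { T3 -> map(float, float), E -> map(float, float), T1 -> float, U -> map(float, float) }, so T3 -> map(float, float).

map(float, float)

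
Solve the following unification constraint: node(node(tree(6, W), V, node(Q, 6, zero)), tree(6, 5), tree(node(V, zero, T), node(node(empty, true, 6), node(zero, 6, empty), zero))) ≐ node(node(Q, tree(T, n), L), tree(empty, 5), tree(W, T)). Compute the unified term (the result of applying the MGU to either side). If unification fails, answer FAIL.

Decompose node/3: node(tree(6, W), V, node(Q, 6, zero)) ≐ node(Q, tree(T, n), L),  tree(6, 5) ≐ tree(empty, 5),  tree(node(V, zero, T), node(node(empty, true, 6), node(zero, 6, empty), zero)) ≐ tree(W, T).
Decompose node/3: tree(6, W) ≐ Q,  V ≐ tree(T, n),  node(Q, 6, zero) ≐ L.
Bind Q := tree(6, W); substituting into the one remaining equation that mentions Q gives: node(tree(6, W), 6, zero) ≐ L.
Bind V := tree(T, n); substituting into the one remaining equation that mentions V gives: tree(node(tree(T, n), zero, T), node(node(empty, true, 6), node(zero, 6, empty), zero)) ≐ tree(W, T).
Bind L := node(tree(6, W), 6, zero); no other remaining equation mentions L.
Decompose tree/2: 6 ≐ empty,  5 ≐ 5.
Clash: constants 6 and empty differ; no unifier exists.

FAIL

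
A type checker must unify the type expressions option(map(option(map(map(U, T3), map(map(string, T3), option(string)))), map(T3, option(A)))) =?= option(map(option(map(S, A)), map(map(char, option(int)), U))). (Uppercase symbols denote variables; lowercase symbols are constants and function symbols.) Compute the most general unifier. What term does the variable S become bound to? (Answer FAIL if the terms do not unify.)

Decompose option/1: map(option(map(map(U, T3), map(map(string, T3), option(string)))), map(T3, option(A))) =?= map(option(map(S, A)), map(map(char, option(int)), U)).
Decompose map/2: option(map(map(U, T3), map(map(string, T3), option(string)))) =?= option(map(S, A)),  map(T3, option(A)) =?= map(map(char, option(int)), U).
Decompose option/1: map(map(U, T3), map(map(string, T3), option(string))) =?= map(S, A).
Decompose map/2: map(U, T3) =?= S,  map(map(string, T3), option(string)) =?= A.
Bind S := map(U, T3); no other remaining equation mentions S.
Bind A := map(map(string, T3), option(string)); substituting into the remaining equation gives: map(T3, option(map(map(string, T3), option(string)))) =?= map(map(char, option(int)), U).
Decompose map/2: T3 =?= map(char, option(int)),  option(map(map(string, T3), option(string))) =?= U.
Bind T3 := map(char, option(int)); substituting into the remaining equation gives: option(map(map(string, map(char, option(int))), option(string))) =?= U. Substituting into the earlier bindings gives S := map(U, map(char, option(int))), A := map(map(string, map(char, option(int))), option(string)).
Bind U := option(map(map(string, map(char, option(int))), option(string))). Substituting into the earlier binding gives S := map(option(map(map(string, map(char, option(int))), option(string))), map(char, option(int))).
MGU = { S ↦ map(option(map(map(string, map(char, option(int))), option(string))), map(char, option(int))), A ↦ map(map(string, map(char, option(int))), option(string)), T3 ↦ map(char, option(int)), U ↦ option(map(map(string, map(char, option(int))), option(string))) }, so S ↦ map(option(map(map(string, map(char, option(int))), option(string))), map(char, option(int))).

map(option(map(map(string, map(char, option(int))), option(string))), map(char, option(int)))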